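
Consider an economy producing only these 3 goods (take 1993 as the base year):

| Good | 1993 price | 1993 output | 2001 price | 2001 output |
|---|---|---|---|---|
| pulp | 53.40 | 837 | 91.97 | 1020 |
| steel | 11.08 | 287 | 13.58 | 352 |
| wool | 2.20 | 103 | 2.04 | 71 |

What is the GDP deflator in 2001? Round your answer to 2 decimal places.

Nominal GDP 2001 = 91.97·1020 + 13.58·352 + 2.04·71 = 98734.40.
Real GDP 2001 (at 1993 prices) = 53.40·1020 + 11.08·352 + 2.20·71 = 58524.36.
Deflator = Nominal/Real × 100 = 98734.40/58524.36 × 100 = 168.707.

168.71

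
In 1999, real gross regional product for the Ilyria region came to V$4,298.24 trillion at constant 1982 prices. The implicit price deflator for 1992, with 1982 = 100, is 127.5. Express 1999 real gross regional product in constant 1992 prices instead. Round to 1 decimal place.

Real gross regional product in 1992 prices = Real gross regional product in 1982 prices × (P_1992/P_1982) = 4298.24 × 1.275 = 5480.26.

V$5,480.3 trillion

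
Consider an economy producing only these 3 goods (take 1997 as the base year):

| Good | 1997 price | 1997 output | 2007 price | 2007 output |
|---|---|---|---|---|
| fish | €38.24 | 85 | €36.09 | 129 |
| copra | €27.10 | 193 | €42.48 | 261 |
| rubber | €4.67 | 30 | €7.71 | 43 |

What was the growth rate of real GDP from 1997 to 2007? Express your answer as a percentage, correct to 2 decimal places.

41.60%

Real GDP 1997 = Nominal GDP 1997 = 38.24·85 + 27.10·193 + 4.67·30 = 8620.80.
Real GDP 2007 (at 1997 prices) = 38.24·129 + 27.10·261 + 4.67·43 = 12206.87.
Real growth = 12206.87/8620.80 − 1 = 0.4160.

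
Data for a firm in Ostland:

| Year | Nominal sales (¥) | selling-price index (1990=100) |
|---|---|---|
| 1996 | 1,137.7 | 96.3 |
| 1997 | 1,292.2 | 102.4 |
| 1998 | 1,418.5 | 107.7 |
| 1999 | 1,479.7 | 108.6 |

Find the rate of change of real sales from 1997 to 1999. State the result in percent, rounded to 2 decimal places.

7.97%

Real sales 1997 = 1292.2/1.024 = 1261.91.
Real sales 1999 = 1479.7/1.086 = 1362.52.
Change = 1362.52/1261.91 − 1 = 0.0797.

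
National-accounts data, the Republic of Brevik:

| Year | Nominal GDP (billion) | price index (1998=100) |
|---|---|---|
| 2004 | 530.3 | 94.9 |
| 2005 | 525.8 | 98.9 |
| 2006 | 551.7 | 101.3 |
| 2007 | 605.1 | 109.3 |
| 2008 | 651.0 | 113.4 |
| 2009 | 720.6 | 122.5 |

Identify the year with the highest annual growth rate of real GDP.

2005: real = 525.8/0.989 = 531.65; growth vs 2004 (558.80) = -4.86%.
2006: real = 551.7/1.013 = 544.62; growth vs 2005 (531.65) = 2.44%.
2007: real = 605.1/1.093 = 553.61; growth vs 2006 (544.62) = 1.65%.
2008: real = 651.0/1.134 = 574.07; growth vs 2007 (553.61) = 3.70%.
2009: real = 720.6/1.225 = 588.24; growth vs 2008 (574.07) = 2.47%.

2008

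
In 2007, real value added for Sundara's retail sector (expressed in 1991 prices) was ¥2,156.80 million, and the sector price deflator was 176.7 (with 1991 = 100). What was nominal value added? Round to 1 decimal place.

¥3,811.1 million

Nominal value added = Real × (sector price deflator/100) = 2156.80 × 1.767 = 3811.07.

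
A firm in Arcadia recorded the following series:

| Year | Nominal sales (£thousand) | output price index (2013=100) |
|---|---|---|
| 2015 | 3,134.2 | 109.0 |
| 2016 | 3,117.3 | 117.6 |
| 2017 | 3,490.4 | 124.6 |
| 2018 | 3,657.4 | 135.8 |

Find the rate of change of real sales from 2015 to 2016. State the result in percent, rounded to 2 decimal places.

-7.81%

Real sales 2015 = 3134.2/1.090 = 2875.41.
Real sales 2016 = 3117.3/1.176 = 2650.77.
Change = 2650.77/2875.41 − 1 = -0.0781.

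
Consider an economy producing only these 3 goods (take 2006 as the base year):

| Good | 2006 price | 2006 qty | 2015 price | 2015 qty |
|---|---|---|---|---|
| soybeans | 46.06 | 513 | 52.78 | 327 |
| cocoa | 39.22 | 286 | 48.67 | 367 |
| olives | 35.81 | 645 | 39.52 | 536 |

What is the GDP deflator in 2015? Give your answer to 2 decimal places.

Nominal GDP 2015 = 52.78·327 + 48.67·367 + 39.52·536 = 56303.67.
Real GDP 2015 (at 2006 prices) = 46.06·327 + 39.22·367 + 35.81·536 = 48649.52.
Deflator = Nominal/Real × 100 = 56303.67/48649.52 × 100 = 115.733.

115.73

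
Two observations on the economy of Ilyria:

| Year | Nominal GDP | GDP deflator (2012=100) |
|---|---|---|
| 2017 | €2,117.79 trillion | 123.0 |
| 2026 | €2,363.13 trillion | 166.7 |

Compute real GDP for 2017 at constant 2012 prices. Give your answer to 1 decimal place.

Real GDP = Nominal / (GDP deflator/100) = 2117.79 / 1.230 = 1721.78.

€1,721.8 trillion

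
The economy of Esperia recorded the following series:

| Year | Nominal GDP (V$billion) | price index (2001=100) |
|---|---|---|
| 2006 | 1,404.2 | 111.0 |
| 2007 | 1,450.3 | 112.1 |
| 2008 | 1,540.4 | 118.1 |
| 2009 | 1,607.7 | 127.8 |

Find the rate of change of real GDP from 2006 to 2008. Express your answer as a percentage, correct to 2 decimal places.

3.10%

Real GDP 2006 = 1404.2/1.110 = 1265.05.
Real GDP 2008 = 1540.4/1.181 = 1304.32.
Change = 1304.32/1265.05 − 1 = 0.0310.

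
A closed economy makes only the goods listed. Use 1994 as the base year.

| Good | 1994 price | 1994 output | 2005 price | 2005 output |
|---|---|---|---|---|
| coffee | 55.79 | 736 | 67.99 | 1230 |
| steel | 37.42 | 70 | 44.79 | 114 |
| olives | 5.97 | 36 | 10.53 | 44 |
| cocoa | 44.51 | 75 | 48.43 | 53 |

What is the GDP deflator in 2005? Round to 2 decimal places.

121.53

Nominal GDP 2005 = 67.99·1230 + 44.79·114 + 10.53·44 + 48.43·53 = 91763.87.
Real GDP 2005 (at 1994 prices) = 55.79·1230 + 37.42·114 + 5.97·44 + 44.51·53 = 75509.29.
Deflator = Nominal/Real × 100 = 91763.87/75509.29 × 100 = 121.527.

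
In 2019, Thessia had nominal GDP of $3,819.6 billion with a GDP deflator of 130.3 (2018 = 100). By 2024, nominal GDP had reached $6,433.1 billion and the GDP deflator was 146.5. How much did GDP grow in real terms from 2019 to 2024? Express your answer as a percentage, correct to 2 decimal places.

49.80%

Deflate each year: 2019 → 3819.6/1.303 = 2931.39; 2024 → 6433.1/1.465 = 4391.19.
So real GDP changed by 4391.19/2931.39 − 1 = 0.4980, i.e. 49.80%.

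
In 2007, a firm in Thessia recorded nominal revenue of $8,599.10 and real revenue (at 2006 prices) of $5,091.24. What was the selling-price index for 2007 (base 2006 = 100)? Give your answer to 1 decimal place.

selling-price index = (Nominal / Real) × 100 = 8599.10 / 5091.24 × 100 = 168.90.

168.9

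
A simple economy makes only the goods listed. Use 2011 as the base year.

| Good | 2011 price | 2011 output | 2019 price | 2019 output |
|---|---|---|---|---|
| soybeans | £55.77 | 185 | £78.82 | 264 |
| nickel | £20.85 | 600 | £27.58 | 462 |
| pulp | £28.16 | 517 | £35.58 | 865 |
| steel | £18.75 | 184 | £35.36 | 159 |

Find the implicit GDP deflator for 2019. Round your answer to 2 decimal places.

135.31

Nominal GDP 2019 = 78.82·264 + 27.58·462 + 35.58·865 + 35.36·159 = 69949.38.
Real GDP 2019 (at 2011 prices) = 55.77·264 + 20.85·462 + 28.16·865 + 18.75·159 = 51695.63.
Deflator = Nominal/Real × 100 = 69949.38/51695.63 × 100 = 135.310.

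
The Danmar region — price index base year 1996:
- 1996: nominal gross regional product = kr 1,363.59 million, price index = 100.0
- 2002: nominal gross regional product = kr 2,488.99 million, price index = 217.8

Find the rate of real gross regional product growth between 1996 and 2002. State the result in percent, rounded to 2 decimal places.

Deflate each year: 1996 → 1363.59/1.000 = 1363.59; 2002 → 2488.99/2.178 = 1142.79.
So real gross regional product changed by 1142.79/1363.59 − 1 = -0.1619, i.e. -16.19%.

-16.19%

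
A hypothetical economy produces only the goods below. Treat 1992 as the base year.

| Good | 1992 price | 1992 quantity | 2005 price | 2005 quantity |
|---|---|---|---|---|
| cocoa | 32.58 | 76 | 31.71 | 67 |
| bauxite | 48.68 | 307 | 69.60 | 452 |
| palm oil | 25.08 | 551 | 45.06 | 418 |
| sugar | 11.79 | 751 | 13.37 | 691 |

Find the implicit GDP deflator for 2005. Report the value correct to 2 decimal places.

144.00

Nominal GDP 2005 = 31.71·67 + 69.60·452 + 45.06·418 + 13.37·691 = 61657.52.
Real GDP 2005 (at 1992 prices) = 32.58·67 + 48.68·452 + 25.08·418 + 11.79·691 = 42816.55.
Deflator = Nominal/Real × 100 = 61657.52/42816.55 × 100 = 144.004.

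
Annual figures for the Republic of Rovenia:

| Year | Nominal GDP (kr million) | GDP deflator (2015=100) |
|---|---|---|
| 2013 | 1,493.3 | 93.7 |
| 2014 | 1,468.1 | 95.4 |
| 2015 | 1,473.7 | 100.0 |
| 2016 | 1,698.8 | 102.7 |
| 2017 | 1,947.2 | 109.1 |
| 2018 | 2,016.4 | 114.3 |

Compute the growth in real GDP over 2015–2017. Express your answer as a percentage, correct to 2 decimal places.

21.11%

Real GDP 2015 = 1473.7/1.000 = 1473.70.
Real GDP 2017 = 1947.2/1.091 = 1784.78.
Change = 1784.78/1473.70 − 1 = 0.2111.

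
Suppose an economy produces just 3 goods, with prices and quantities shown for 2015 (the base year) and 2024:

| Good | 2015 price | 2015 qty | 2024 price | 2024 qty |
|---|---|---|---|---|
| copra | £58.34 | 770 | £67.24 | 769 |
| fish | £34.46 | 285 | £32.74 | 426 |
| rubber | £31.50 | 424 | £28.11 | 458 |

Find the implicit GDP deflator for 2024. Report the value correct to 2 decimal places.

Nominal GDP 2024 = 67.24·769 + 32.74·426 + 28.11·458 = 78529.18.
Real GDP 2024 (at 2015 prices) = 58.34·769 + 34.46·426 + 31.50·458 = 73970.42.
Deflator = Nominal/Real × 100 = 78529.18/73970.42 × 100 = 106.163.

106.16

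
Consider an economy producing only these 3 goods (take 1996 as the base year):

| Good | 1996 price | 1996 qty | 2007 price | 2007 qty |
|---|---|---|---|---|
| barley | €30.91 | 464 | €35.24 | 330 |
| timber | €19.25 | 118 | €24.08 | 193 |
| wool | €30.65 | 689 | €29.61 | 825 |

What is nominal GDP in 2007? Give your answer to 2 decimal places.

€40704.89

Nominal GDP 2007 = Σ (p_2007 × q_2007) = 35.24·330 + 24.08·193 + 29.61·825 = 40704.89.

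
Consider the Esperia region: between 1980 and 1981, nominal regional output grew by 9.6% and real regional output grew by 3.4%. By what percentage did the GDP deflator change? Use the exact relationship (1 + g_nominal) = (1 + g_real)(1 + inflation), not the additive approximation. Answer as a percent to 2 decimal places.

6.00%

(1 + g_nom) = (1 + g_real)(1 + π), so π = 1.0960 / 1.0340 − 1 = 0.05996.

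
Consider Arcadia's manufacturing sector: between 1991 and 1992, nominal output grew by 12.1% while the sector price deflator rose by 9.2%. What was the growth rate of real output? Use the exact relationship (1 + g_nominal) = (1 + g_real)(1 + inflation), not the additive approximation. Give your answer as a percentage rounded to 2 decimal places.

2.66%

(1 + g_nom) = (1 + g_real)(1 + π), so g_real = 1.1210 / 1.0920 − 1 = 0.02656.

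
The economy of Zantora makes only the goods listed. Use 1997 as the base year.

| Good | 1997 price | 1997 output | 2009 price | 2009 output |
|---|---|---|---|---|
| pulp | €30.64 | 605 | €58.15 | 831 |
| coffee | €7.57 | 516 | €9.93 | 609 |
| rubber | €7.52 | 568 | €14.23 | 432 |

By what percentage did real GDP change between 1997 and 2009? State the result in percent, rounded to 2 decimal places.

24.73%

Real GDP 1997 = Nominal GDP 1997 = 30.64·605 + 7.57·516 + 7.52·568 = 26714.68.
Real GDP 2009 (at 1997 prices) = 30.64·831 + 7.57·609 + 7.52·432 = 33320.61.
Real growth = 33320.61/26714.68 − 1 = 0.2473.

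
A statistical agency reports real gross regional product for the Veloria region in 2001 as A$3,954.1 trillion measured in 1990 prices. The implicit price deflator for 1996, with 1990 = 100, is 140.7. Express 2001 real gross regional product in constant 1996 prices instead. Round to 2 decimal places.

A$5,563.42 trillion

Real gross regional product in 1996 prices = Real gross regional product in 1990 prices × (P_1996/P_1990) = 3954.1 × 1.407 = 5563.42.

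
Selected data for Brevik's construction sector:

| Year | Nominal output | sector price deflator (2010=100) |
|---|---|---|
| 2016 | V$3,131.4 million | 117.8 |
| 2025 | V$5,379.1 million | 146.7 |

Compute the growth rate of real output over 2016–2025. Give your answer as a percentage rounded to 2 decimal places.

37.94%

Real output 2016 = 3131.4 / 1.178 = 2658.23.
Real output 2025 = 5379.1 / 1.467 = 3666.73.
Real growth = 3666.73 / 2658.23 − 1 = 0.3794.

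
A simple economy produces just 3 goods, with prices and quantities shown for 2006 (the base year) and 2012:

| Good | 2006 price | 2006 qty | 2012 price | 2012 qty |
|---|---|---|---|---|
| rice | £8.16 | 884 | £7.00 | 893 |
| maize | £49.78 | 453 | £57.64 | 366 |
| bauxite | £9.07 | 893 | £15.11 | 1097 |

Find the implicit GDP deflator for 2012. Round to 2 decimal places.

123.88

Nominal GDP 2012 = 7.00·893 + 57.64·366 + 15.11·1097 = 43922.91.
Real GDP 2012 (at 2006 prices) = 8.16·893 + 49.78·366 + 9.07·1097 = 35456.15.
Deflator = Nominal/Real × 100 = 43922.91/35456.15 × 100 = 123.880.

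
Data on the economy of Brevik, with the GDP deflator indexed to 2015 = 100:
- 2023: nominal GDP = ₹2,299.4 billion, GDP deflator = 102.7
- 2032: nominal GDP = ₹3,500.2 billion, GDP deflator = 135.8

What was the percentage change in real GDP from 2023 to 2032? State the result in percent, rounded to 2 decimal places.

15.12%

Deflate each year: 2023 → 2299.4/1.027 = 2238.95; 2032 → 3500.2/1.358 = 2577.47.
So real GDP changed by 2577.47/2238.95 − 1 = 0.1512, i.e. 15.12%.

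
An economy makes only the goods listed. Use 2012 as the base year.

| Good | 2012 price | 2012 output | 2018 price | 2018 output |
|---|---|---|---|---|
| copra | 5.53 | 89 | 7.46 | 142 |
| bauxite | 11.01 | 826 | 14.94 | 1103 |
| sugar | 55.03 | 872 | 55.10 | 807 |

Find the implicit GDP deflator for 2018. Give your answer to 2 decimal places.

Nominal GDP 2018 = 7.46·142 + 14.94·1103 + 55.10·807 = 62003.84.
Real GDP 2018 (at 2012 prices) = 5.53·142 + 11.01·1103 + 55.03·807 = 57338.50.
Deflator = Nominal/Real × 100 = 62003.84/57338.50 × 100 = 108.136.

108.14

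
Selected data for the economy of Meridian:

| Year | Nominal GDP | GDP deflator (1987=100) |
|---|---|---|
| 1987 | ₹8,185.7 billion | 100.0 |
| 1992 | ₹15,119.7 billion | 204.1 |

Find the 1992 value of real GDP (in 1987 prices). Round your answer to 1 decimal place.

Real GDP = Nominal / (GDP deflator/100) = 15119.7 / 2.041 = 7407.99.

₹7,408.0 billion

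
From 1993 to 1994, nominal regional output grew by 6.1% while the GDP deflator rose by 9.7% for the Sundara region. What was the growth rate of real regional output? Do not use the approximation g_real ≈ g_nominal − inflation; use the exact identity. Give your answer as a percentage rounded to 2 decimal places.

(1 + g_nom) = (1 + g_real)(1 + π), so g_real = 1.0610 / 1.0970 − 1 = -0.03282.

-3.28%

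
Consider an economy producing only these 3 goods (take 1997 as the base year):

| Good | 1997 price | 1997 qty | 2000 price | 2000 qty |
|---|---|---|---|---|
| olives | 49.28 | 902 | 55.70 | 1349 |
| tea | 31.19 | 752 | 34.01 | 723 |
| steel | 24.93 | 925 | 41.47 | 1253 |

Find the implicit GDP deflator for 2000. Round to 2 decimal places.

126.13

Nominal GDP 2000 = 55.70·1349 + 34.01·723 + 41.47·1253 = 151690.44.
Real GDP 2000 (at 1997 prices) = 49.28·1349 + 31.19·723 + 24.93·1253 = 120266.38.
Deflator = Nominal/Real × 100 = 151690.44/120266.38 × 100 = 126.129.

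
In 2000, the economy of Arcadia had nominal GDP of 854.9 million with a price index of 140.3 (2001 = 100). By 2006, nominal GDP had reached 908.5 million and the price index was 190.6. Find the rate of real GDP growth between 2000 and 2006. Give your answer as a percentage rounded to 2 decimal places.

Real GDP 2000 = 854.9 / 1.403 = 609.34.
Real GDP 2006 = 908.5 / 1.906 = 476.65.
Real growth = 476.65 / 609.34 − 1 = -0.2178.

-21.78%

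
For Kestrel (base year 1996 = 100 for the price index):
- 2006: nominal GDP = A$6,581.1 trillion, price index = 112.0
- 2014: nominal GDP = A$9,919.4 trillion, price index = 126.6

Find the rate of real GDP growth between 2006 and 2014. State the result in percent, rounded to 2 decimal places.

33.34%

Real GDP 2006 = 6581.1 / 1.120 = 5875.98.
Real GDP 2014 = 9919.4 / 1.266 = 7835.23.
Real growth = 7835.23 / 5875.98 − 1 = 0.3334.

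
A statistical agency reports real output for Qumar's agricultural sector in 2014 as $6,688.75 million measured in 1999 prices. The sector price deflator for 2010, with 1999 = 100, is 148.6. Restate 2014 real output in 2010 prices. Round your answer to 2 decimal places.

Real output in 2010 prices = Real output in 1999 prices × (P_2010/P_1999) = 6688.75 × 1.486 = 9939.48.

$9,939.48 million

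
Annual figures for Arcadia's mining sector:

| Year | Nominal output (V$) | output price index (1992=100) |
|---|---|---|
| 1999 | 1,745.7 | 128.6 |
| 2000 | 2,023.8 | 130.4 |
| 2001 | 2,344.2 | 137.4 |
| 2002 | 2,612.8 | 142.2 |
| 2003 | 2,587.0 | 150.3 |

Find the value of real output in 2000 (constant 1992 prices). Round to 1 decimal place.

Real output 2000 = 2023.8 / 1.304 = 1551.99.

V$1,552.0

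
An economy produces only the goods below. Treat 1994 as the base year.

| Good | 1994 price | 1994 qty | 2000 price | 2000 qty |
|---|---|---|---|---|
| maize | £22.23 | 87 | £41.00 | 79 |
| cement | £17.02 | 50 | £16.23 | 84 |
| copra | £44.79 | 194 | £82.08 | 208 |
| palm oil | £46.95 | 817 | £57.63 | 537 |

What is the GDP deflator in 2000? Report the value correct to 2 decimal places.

Nominal GDP 2000 = 41.00·79 + 16.23·84 + 82.08·208 + 57.63·537 = 52622.27.
Real GDP 2000 (at 1994 prices) = 22.23·79 + 17.02·84 + 44.79·208 + 46.95·537 = 37714.32.
Deflator = Nominal/Real × 100 = 52622.27/37714.32 × 100 = 139.529.

139.53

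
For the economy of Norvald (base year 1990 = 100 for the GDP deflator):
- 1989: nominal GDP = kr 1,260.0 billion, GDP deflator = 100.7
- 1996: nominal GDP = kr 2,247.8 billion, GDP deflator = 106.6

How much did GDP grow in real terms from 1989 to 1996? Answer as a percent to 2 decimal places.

68.52%

Real GDP 1989 = 1260.0 / 1.007 = 1251.24.
Real GDP 1996 = 2247.8 / 1.066 = 2108.63.
Real growth = 2108.63 / 1251.24 − 1 = 0.6852.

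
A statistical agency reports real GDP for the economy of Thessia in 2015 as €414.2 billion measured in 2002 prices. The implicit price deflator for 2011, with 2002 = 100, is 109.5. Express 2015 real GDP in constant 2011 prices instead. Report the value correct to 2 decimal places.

Real GDP in 2011 prices = Real GDP in 2002 prices × (P_2011/P_2002) = 414.2 × 1.095 = 453.55.

€453.55 billion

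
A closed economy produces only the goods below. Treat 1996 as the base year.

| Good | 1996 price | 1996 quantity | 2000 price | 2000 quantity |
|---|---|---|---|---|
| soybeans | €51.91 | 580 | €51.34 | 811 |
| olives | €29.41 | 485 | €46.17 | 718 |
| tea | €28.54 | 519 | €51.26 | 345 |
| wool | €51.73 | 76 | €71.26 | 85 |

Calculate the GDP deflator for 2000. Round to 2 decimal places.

Nominal GDP 2000 = 51.34·811 + 46.17·718 + 51.26·345 + 71.26·85 = 98528.60.
Real GDP 2000 (at 1996 prices) = 51.91·811 + 29.41·718 + 28.54·345 + 51.73·85 = 77458.74.
Deflator = Nominal/Real × 100 = 98528.60/77458.74 × 100 = 127.201.

127.20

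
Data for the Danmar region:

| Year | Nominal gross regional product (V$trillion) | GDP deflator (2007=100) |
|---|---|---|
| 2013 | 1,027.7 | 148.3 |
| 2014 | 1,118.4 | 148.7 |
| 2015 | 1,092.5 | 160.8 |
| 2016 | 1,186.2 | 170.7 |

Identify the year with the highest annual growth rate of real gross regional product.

2014: real = 1118.4/1.487 = 752.12; growth vs 2013 (692.99) = 8.53%.
2015: real = 1092.5/1.608 = 679.42; growth vs 2014 (752.12) = -9.67%.
2016: real = 1186.2/1.707 = 694.90; growth vs 2015 (679.42) = 2.28%.

2014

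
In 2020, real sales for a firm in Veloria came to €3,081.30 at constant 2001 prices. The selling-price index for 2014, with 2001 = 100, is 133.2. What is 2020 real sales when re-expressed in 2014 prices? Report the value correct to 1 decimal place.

€4,104.3

Real sales in 2014 prices = Real sales in 2001 prices × (P_2014/P_2001) = 3081.30 × 1.332 = 4104.29.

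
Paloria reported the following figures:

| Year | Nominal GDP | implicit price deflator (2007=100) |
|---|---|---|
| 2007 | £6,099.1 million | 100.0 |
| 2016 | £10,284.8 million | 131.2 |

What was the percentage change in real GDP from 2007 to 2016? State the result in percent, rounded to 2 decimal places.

Deflate each year: 2007 → 6099.1/1.000 = 6099.10; 2016 → 10284.8/1.312 = 7839.02.
So real GDP changed by 7839.02/6099.10 − 1 = 0.2853, i.e. 28.53%.

28.53%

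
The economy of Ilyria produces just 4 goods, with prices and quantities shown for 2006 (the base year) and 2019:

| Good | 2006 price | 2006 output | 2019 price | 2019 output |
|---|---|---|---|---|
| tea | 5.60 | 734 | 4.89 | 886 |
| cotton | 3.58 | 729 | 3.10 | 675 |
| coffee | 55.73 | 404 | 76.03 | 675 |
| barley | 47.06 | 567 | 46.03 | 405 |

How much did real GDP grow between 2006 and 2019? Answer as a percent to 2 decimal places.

Real GDP 2006 = Nominal GDP 2006 = 5.60·734 + 3.58·729 + 55.73·404 + 47.06·567 = 55918.16.
Real GDP 2019 (at 2006 prices) = 5.60·886 + 3.58·675 + 55.73·675 + 47.06·405 = 64055.15.
Real growth = 64055.15/55918.16 − 1 = 0.1455.

14.55%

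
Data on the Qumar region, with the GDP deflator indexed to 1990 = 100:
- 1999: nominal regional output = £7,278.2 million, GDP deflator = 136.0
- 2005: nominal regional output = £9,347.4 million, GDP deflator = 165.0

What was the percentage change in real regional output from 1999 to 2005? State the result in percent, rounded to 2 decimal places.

Real regional output 1999 = 7278.2 / 1.360 = 5351.62.
Real regional output 2005 = 9347.4 / 1.650 = 5665.09.
Real growth = 5665.09 / 5351.62 − 1 = 0.0586.

5.86%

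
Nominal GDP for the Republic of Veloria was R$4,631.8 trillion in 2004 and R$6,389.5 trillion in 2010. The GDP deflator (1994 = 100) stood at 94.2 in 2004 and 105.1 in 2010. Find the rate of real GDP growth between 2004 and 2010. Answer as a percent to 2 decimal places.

Deflate each year: 2004 → 4631.8/0.942 = 4916.99; 2010 → 6389.5/1.051 = 6079.45.
So real GDP changed by 6079.45/4916.99 − 1 = 0.2364, i.e. 23.64%.

23.64%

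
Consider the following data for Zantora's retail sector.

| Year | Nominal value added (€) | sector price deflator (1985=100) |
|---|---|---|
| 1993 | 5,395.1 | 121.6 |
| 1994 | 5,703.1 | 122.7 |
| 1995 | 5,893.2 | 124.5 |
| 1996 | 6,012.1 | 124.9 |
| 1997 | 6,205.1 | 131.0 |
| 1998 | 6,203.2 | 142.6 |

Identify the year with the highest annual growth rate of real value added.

1994: real = 5703.1/1.227 = 4648.00; growth vs 1993 (4436.76) = 4.76%.
1995: real = 5893.2/1.245 = 4733.49; growth vs 1994 (4648.00) = 1.84%.
1996: real = 6012.1/1.249 = 4813.53; growth vs 1995 (4733.49) = 1.69%.
1997: real = 6205.1/1.310 = 4736.72; growth vs 1996 (4813.53) = -1.60%.
1998: real = 6203.2/1.426 = 4350.07; growth vs 1997 (4736.72) = -8.16%.

1994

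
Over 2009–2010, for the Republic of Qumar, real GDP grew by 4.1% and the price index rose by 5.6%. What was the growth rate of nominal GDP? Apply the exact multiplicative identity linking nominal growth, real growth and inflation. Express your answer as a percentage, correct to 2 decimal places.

(1 + g_nom) = (1 + g_real)(1 + π) = 1.0410 × 1.0560 = 1.09930.

9.93%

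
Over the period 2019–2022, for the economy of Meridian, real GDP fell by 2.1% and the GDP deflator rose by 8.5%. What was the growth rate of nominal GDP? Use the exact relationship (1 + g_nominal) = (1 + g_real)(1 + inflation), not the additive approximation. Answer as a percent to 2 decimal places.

6.22%

(1 + g_nom) = (1 + g_real)(1 + π) = 0.9790 × 1.0850 = 1.06222.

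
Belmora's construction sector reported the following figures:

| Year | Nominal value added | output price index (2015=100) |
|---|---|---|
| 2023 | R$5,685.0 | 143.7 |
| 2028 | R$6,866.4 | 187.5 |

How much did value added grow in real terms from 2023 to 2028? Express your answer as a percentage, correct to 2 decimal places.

Deflate each year: 2023 → 5685.0/1.437 = 3956.16; 2028 → 6866.4/1.875 = 3662.08.
So real value added changed by 3662.08/3956.16 − 1 = -0.0743, i.e. -7.43%.

-7.43%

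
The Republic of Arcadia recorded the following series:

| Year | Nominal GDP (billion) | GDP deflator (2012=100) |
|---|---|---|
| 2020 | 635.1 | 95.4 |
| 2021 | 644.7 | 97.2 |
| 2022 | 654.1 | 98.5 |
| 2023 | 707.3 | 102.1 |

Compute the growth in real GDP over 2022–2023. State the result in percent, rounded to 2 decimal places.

4.32%

Real GDP 2022 = 654.1/0.985 = 664.06.
Real GDP 2023 = 707.3/1.021 = 692.75.
Change = 692.75/664.06 − 1 = 0.0432.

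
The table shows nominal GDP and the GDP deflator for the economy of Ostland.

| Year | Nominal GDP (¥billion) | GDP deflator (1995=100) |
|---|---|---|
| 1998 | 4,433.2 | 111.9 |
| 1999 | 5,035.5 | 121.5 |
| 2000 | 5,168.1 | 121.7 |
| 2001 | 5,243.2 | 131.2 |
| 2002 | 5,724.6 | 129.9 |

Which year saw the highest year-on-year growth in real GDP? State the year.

2002

1999: real = 5035.5/1.215 = 4144.44; growth vs 1998 (3961.75) = 4.61%.
2000: real = 5168.1/1.217 = 4246.59; growth vs 1999 (4144.44) = 2.46%.
2001: real = 5243.2/1.312 = 3996.34; growth vs 2000 (4246.59) = -5.89%.
2002: real = 5724.6/1.299 = 4406.93; growth vs 2001 (3996.34) = 10.27%.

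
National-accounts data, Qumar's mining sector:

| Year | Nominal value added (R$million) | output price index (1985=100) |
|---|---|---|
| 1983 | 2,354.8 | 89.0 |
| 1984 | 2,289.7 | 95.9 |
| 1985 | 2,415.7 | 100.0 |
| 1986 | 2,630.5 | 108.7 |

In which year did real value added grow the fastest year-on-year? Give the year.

1985

1984: real = 2289.7/0.959 = 2387.59; growth vs 1983 (2645.84) = -9.76%.
1985: real = 2415.7/1.000 = 2415.70; growth vs 1984 (2387.59) = 1.18%.
1986: real = 2630.5/1.087 = 2419.96; growth vs 1985 (2415.70) = 0.18%.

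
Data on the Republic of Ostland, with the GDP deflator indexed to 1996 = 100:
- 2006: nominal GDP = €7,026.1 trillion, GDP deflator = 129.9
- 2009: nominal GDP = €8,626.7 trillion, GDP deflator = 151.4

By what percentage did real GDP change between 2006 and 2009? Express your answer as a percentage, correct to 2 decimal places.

Deflate each year: 2006 → 7026.1/1.299 = 5408.85; 2009 → 8626.7/1.514 = 5697.95.
So real GDP changed by 5697.95/5408.85 − 1 = 0.0534, i.e. 5.34%.

5.34%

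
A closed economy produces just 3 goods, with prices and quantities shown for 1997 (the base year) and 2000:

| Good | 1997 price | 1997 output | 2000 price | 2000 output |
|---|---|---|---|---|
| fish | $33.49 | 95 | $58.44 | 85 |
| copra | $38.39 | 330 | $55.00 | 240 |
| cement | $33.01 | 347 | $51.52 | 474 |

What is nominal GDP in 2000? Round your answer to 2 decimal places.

Nominal GDP 2000 = Σ (p_2000 × q_2000) = 58.44·85 + 55.00·240 + 51.52·474 = 42587.88.

$42587.88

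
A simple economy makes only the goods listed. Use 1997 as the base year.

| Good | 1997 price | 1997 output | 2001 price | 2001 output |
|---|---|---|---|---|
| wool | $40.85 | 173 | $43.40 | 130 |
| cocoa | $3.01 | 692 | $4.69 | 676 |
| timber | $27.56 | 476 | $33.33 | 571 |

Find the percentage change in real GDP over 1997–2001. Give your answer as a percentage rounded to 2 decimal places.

Real GDP 1997 = Nominal GDP 1997 = 40.85·173 + 3.01·692 + 27.56·476 = 22268.53.
Real GDP 2001 (at 1997 prices) = 40.85·130 + 3.01·676 + 27.56·571 = 23082.02.
Real growth = 23082.02/22268.53 − 1 = 0.0365.

3.65%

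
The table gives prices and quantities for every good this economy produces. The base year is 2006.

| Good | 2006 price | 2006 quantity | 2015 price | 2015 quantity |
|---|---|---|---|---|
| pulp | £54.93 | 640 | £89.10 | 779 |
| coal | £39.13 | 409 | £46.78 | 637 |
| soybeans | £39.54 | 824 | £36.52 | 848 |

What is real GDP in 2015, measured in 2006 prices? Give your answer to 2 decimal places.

£101246.20

Real GDP 2015 = Σ (p_2006 × q_2015) = 54.93·779 + 39.13·637 + 39.54·848 = 101246.20.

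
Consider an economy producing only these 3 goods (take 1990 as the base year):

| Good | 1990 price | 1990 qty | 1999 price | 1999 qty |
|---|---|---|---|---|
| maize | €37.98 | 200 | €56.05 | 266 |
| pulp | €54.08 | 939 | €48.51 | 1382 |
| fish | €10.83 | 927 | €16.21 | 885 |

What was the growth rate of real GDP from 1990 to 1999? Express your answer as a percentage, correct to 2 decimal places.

38.02%

Real GDP 1990 = Nominal GDP 1990 = 37.98·200 + 54.08·939 + 10.83·927 = 68416.53.
Real GDP 1999 (at 1990 prices) = 37.98·266 + 54.08·1382 + 10.83·885 = 94425.79.
Real growth = 94425.79/68416.53 − 1 = 0.3802.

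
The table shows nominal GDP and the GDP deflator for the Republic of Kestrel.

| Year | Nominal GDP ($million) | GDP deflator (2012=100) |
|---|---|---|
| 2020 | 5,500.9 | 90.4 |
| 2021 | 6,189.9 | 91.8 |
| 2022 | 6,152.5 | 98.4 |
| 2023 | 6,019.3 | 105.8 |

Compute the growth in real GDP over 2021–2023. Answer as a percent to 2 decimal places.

-15.62%

Real GDP 2021 = 6189.9/0.918 = 6742.81.
Real GDP 2023 = 6019.3/1.058 = 5689.32.
Change = 5689.32/6742.81 − 1 = -0.1562.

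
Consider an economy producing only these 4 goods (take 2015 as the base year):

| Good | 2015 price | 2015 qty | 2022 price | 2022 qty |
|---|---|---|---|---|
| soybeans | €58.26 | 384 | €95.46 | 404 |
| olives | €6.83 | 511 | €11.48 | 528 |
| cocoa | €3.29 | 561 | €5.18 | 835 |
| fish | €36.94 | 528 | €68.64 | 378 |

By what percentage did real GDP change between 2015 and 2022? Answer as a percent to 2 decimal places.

-7.11%

Real GDP 2015 = Nominal GDP 2015 = 58.26·384 + 6.83·511 + 3.29·561 + 36.94·528 = 47211.98.
Real GDP 2022 (at 2015 prices) = 58.26·404 + 6.83·528 + 3.29·835 + 36.94·378 = 43853.75.
Real growth = 43853.75/47211.98 − 1 = -0.0711.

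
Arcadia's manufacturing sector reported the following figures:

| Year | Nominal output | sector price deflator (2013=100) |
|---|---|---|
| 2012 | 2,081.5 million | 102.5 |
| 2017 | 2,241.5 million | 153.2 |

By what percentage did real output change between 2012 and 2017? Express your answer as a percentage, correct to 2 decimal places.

-27.95%

Deflate each year: 2012 → 2081.5/1.025 = 2030.73; 2017 → 2241.5/1.532 = 1463.12.
So real output changed by 1463.12/2030.73 − 1 = -0.2795, i.e. -27.95%.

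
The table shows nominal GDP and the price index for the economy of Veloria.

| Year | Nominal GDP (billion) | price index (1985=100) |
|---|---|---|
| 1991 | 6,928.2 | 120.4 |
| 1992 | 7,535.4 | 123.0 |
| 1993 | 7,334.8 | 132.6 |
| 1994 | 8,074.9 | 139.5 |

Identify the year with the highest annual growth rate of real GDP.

1992: real = 7535.4/1.230 = 6126.34; growth vs 1991 (5754.32) = 6.47%.
1993: real = 7334.8/1.326 = 5531.52; growth vs 1992 (6126.34) = -9.71%.
1994: real = 8074.9/1.395 = 5788.46; growth vs 1993 (5531.52) = 4.65%.

1992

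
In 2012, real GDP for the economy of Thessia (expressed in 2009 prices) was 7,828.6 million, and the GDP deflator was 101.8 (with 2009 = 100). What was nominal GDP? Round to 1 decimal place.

Nominal GDP = Real × (GDP deflator/100) = 7828.6 × 1.018 = 7969.51.

7,969.5 million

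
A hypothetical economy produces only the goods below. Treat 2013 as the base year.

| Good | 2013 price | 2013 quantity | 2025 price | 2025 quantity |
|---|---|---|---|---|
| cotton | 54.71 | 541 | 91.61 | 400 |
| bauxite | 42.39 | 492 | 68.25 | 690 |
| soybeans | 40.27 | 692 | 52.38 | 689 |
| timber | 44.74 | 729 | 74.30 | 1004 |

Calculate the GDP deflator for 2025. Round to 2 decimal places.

157.05

Nominal GDP 2025 = 91.61·400 + 68.25·690 + 52.38·689 + 74.30·1004 = 194423.52.
Real GDP 2025 (at 2013 prices) = 54.71·400 + 42.39·690 + 40.27·689 + 44.74·1004 = 123798.09.
Deflator = Nominal/Real × 100 = 194423.52/123798.09 × 100 = 157.049.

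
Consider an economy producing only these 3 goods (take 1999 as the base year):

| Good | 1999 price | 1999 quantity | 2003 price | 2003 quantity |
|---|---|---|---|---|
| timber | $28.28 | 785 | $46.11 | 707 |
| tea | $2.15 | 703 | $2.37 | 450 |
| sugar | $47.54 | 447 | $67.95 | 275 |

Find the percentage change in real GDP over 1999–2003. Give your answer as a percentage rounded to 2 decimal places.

-24.30%

Real GDP 1999 = Nominal GDP 1999 = 28.28·785 + 2.15·703 + 47.54·447 = 44961.63.
Real GDP 2003 (at 1999 prices) = 28.28·707 + 2.15·450 + 47.54·275 = 34034.96.
Real growth = 34034.96/44961.63 − 1 = -0.2430.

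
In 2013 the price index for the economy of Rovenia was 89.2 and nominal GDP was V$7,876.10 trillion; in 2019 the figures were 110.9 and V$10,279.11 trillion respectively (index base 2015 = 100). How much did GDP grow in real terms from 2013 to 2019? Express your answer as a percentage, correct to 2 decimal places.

4.97%

Deflate each year: 2013 → 7876.10/0.892 = 8829.71; 2019 → 10279.11/1.109 = 9268.81.
So real GDP changed by 9268.81/8829.71 − 1 = 0.0497, i.e. 4.97%.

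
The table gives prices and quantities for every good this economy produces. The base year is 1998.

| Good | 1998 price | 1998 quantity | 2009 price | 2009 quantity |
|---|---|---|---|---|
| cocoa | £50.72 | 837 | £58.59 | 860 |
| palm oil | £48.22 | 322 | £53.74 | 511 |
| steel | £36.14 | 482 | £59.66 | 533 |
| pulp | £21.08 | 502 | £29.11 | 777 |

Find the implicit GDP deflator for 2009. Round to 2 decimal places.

127.30

Nominal GDP 2009 = 58.59·860 + 53.74·511 + 59.66·533 + 29.11·777 = 132265.79.
Real GDP 2009 (at 1998 prices) = 50.72·860 + 48.22·511 + 36.14·533 + 21.08·777 = 103901.40.
Deflator = Nominal/Real × 100 = 132265.79/103901.40 × 100 = 127.299.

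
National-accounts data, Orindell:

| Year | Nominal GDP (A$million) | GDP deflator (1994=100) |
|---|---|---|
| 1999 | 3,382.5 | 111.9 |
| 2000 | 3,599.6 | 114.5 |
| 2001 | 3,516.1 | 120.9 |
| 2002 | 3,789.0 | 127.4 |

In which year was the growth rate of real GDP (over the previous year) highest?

2000

2000: real = 3599.6/1.145 = 3143.76; growth vs 1999 (3022.79) = 4.00%.
2001: real = 3516.1/1.209 = 2908.27; growth vs 2000 (3143.76) = -7.49%.
2002: real = 3789.0/1.274 = 2974.10; growth vs 2001 (2908.27) = 2.26%.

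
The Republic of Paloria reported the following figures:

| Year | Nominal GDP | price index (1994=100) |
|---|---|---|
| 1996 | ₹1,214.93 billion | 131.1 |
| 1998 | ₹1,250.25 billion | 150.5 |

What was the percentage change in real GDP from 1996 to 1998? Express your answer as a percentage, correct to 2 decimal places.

Deflate each year: 1996 → 1214.93/1.311 = 926.72; 1998 → 1250.25/1.505 = 830.73.
So real GDP changed by 830.73/926.72 − 1 = -0.1036, i.e. -10.36%.

-10.36%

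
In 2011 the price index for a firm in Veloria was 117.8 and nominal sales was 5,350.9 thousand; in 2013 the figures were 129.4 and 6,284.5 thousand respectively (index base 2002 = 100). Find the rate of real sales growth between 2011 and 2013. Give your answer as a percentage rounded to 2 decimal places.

Real sales 2011 = 5350.9 / 1.178 = 4542.36.
Real sales 2013 = 6284.5 / 1.294 = 4856.65.
Real growth = 4856.65 / 4542.36 − 1 = 0.0692.

6.92%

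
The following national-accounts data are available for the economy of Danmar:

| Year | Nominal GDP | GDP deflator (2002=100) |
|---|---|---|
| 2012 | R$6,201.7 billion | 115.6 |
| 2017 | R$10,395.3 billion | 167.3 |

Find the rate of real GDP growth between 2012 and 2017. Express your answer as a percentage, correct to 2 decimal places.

15.82%

Deflate each year: 2012 → 6201.7/1.156 = 5364.79; 2017 → 10395.3/1.673 = 6213.57.
So real GDP changed by 6213.57/5364.79 − 1 = 0.1582, i.e. 15.82%.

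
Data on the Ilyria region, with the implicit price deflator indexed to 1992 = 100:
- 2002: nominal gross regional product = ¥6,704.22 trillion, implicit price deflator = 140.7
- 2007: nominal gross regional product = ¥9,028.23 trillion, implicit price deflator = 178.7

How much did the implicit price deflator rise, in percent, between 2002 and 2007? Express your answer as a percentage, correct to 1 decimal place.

27.0%

Price-level change = 178.7 / 140.7 − 1 = 0.2701.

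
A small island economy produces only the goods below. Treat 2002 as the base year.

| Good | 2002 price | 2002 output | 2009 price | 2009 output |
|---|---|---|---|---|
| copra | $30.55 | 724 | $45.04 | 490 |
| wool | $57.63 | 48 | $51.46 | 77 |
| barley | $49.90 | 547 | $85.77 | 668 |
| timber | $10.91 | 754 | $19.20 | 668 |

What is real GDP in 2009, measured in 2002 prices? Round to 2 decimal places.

Real GDP 2009 = Σ (p_2002 × q_2009) = 30.55·490 + 57.63·77 + 49.90·668 + 10.91·668 = 60028.09.

$60028.09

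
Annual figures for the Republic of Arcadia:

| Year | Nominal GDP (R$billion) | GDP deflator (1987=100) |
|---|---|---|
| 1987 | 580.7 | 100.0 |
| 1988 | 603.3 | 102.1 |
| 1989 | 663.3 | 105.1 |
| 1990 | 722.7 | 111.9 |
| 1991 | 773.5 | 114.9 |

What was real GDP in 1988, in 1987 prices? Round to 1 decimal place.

Real GDP 1988 = 603.3 / 1.021 = 590.89.

R$590.9 billion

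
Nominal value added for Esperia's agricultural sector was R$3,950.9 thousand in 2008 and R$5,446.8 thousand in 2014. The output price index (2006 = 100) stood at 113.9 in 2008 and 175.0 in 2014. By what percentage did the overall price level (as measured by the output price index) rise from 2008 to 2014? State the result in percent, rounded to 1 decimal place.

53.6%

Price-level change = 175.0 / 113.9 − 1 = 0.5364.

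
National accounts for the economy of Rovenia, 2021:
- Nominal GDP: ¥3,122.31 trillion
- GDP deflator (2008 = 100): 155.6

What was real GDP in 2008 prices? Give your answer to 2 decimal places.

Real GDP = Nominal / (GDP deflator/100) = 3122.31 / 1.556 = 2006.63.

¥2,006.63 trillion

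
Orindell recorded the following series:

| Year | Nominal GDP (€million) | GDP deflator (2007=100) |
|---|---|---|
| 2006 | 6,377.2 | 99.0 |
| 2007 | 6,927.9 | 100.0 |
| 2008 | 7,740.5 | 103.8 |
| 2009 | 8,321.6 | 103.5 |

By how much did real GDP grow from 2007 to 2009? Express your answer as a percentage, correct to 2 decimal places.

Real GDP 2007 = 6927.9/1.000 = 6927.90.
Real GDP 2009 = 8321.6/1.035 = 8040.19.
Change = 8040.19/6927.90 − 1 = 0.1606.

16.06%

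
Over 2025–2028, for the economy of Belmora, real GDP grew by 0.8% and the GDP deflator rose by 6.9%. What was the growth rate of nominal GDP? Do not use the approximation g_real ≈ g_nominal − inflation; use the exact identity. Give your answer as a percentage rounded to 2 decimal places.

7.76%

(1 + g_nom) = (1 + g_real)(1 + π) = 1.0080 × 1.0690 = 1.07755.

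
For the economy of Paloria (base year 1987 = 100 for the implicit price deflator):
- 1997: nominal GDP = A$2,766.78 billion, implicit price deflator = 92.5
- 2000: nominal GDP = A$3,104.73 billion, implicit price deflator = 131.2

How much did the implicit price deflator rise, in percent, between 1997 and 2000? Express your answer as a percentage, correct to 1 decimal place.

41.8%

Price-level change = 131.2 / 92.5 − 1 = 0.4184.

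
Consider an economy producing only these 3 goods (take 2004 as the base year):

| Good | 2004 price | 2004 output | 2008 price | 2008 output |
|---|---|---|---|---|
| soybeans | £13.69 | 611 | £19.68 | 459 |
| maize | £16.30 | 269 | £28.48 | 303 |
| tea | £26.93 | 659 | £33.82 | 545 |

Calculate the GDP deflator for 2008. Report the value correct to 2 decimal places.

Nominal GDP 2008 = 19.68·459 + 28.48·303 + 33.82·545 = 36094.46.
Real GDP 2008 (at 2004 prices) = 13.69·459 + 16.30·303 + 26.93·545 = 25899.46.
Deflator = Nominal/Real × 100 = 36094.46/25899.46 × 100 = 139.364.

139.36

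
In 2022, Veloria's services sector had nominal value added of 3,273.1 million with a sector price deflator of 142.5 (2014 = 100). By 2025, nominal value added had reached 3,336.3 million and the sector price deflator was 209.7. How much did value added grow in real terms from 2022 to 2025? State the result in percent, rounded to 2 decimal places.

-30.73%

Deflate each year: 2022 → 3273.1/1.425 = 2296.91; 2025 → 3336.3/2.097 = 1590.99.
So real value added changed by 1590.99/2296.91 − 1 = -0.3073, i.e. -30.73%.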